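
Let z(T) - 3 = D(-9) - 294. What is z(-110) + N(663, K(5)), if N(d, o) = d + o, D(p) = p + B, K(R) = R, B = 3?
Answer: 371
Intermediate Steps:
D(p) = 3 + p (D(p) = p + 3 = 3 + p)
z(T) = -297 (z(T) = 3 + ((3 - 9) - 294) = 3 + (-6 - 294) = 3 - 300 = -297)
z(-110) + N(663, K(5)) = -297 + (663 + 5) = -297 + 668 = 371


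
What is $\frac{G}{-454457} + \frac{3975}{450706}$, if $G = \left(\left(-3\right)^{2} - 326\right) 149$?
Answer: $\frac{23094663073}{204826496642} \approx 0.11275$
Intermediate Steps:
$G = -47233$ ($G = \left(9 - 326\right) 149 = \left(-317\right) 149 = -47233$)
$\frac{G}{-454457} + \frac{3975}{450706} = - \frac{47233}{-454457} + \frac{3975}{450706} = \left(-47233\right) \left(- \frac{1}{454457}\right) + 3975 \cdot \frac{1}{450706} = \frac{47233}{454457} + \frac{3975}{450706} = \frac{23094663073}{204826496642}$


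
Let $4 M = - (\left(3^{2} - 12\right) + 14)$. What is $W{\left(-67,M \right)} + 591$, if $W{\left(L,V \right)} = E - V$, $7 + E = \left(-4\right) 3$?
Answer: $\frac{2299}{4} \approx 574.75$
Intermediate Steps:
$M = - \frac{11}{4}$ ($M = \frac{\left(-1\right) \left(\left(3^{2} - 12\right) + 14\right)}{4} = \frac{\left(-1\right) \left(\left(9 - 12\right) + 14\right)}{4} = \frac{\left(-1\right) \left(-3 + 14\right)}{4} = \frac{\left(-1\right) 11}{4} = \frac{1}{4} \left(-11\right) = - \frac{11}{4} \approx -2.75$)
$E = -19$ ($E = -7 - 12 = -19$)
$W{\left(L,V \right)} = -19 - V$
$W{\left(-67,M \right)} + 591 = \left(-19 - - \frac{11}{4}\right) + 591 = \left(-19 + \frac{11}{4}\right) + 591 = - \frac{65}{4} + 591 = \frac{2299}{4}$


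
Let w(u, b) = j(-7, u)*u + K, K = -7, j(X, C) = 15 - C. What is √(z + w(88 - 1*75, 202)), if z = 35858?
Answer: √35877 ≈ 189.41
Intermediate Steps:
w(u, b) = -7 + u*(15 - u) (w(u, b) = (15 - u)*u - 7 = u*(15 - u) - 7 = -7 + u*(15 - u))
√(z + w(88 - 1*75, 202)) = √(35858 + (-7 - (88 - 1*75)*(-15 + (88 - 1*75)))) = √(35858 + (-7 - (88 - 75)*(-15 + (88 - 75)))) = √(35858 + (-7 - 1*13*(-15 + 13))) = √(35858 + (-7 - 1*13*(-2))) = √(35858 + (-7 + 26)) = √(35858 + 19) = √35877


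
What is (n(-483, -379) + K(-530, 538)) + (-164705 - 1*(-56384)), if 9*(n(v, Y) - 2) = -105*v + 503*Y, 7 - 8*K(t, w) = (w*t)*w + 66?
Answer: 1371729005/72 ≈ 1.9052e+7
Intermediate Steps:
K(t, w) = -59/8 - t*w²/8 (K(t, w) = 7/8 - ((w*t)*w + 66)/8 = 7/8 - ((t*w)*w + 66)/8 = 7/8 - (t*w² + 66)/8 = 7/8 - (66 + t*w²)/8 = 7/8 + (-33/4 - t*w²/8) = -59/8 - t*w²/8)
n(v, Y) = 2 - 35*v/3 + 503*Y/9 (n(v, Y) = 2 + (-105*v + 503*Y)/9 = 2 + (-35*v/3 + 503*Y/9) = 2 - 35*v/3 + 503*Y/9)
(n(-483, -379) + K(-530, 538)) + (-164705 - 1*(-56384)) = ((2 - 35/3*(-483) + (503/9)*(-379)) + (-59/8 - ⅛*(-530)*538²)) + (-164705 - 1*(-56384)) = ((2 + 5635 - 190637/9) + (-59/8 - ⅛*(-530)*289444)) + (-164705 + 56384) = (-139904/9 + (-59/8 + 19175665)) - 108321 = (-139904/9 + 153405261/8) - 108321 = 1379528117/72 - 108321 = 1371729005/72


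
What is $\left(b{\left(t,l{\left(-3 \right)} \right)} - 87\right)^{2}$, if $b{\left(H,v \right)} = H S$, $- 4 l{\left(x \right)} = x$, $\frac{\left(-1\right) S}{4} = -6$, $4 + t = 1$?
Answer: $25281$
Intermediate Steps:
$t = -3$ ($t = -4 + 1 = -3$)
$S = 24$ ($S = \left(-4\right) \left(-6\right) = 24$)
$l{\left(x \right)} = - \frac{x}{4}$
$b{\left(H,v \right)} = 24 H$ ($b{\left(H,v \right)} = H 24 = 24 H$)
$\left(b{\left(t,l{\left(-3 \right)} \right)} - 87\right)^{2} = \left(24 \left(-3\right) - 87\right)^{2} = \left(-72 - 87\right)^{2} = \left(-159\right)^{2} = 25281$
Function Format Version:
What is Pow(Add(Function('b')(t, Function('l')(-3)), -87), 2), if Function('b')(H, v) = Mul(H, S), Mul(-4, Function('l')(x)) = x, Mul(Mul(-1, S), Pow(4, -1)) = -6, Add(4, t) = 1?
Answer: 25281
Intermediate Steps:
t = -3 (t = Add(-4, 1) = -3)
S = 24 (S = Mul(-4, -6) = 24)
Function('l')(x) = Mul(Rational(-1, 4), x)
Function('b')(H, v) = Mul(24, H) (Function('b')(H, v) = Mul(H, 24) = Mul(24, H))
Pow(Add(Function('b')(t, Function('l')(-3)), -87), 2) = Pow(Add(Mul(24, -3), -87), 2) = Pow(Add(-72, -87), 2) = Pow(-159, 2) = 25281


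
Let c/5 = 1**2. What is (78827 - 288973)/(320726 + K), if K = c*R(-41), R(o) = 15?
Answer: -210146/320801 ≈ -0.65507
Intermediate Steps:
c = 5 (c = 5*1**2 = 5*1 = 5)
K = 75 (K = 5*15 = 75)
(78827 - 288973)/(320726 + K) = (78827 - 288973)/(320726 + 75) = -210146/320801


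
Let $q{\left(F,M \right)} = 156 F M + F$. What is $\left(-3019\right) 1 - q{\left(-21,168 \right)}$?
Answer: $547370$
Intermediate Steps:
$q{\left(F,M \right)} = F + 156 F M$ ($q{\left(F,M \right)} = 156 F M + F = F + 156 F M$)
$\left(-3019\right) 1 - q{\left(-21,168 \right)} = \left(-3019\right) 1 - - 21 \left(1 + 156 \cdot 168\right) = -3019 - - 21 \left(1 + 26208\right) = -3019 - \left(-21\right) 26209 = -3019 - -550389 = -3019 + 550389 = 547370$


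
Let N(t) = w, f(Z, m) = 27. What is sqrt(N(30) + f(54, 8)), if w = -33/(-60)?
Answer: sqrt(2755)/10 ≈ 5.2488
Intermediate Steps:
w = 11/20 (w = -33*(-1/60) = 11/20 ≈ 0.55000)
N(t) = 11/20
sqrt(N(30) + f(54, 8)) = sqrt(11/20 + 27) = sqrt(551/20) = sqrt(2755)/10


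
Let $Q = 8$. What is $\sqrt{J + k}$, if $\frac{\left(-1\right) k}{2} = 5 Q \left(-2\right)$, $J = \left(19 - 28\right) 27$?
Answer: $i \sqrt{83} \approx 9.1104 i$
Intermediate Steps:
$J = -243$ ($J = \left(-9\right) 27 = -243$)
$k = 160$ ($k = - 2 \cdot 5 \cdot 8 \left(-2\right) = - 2 \cdot 40 \left(-2\right) = \left(-2\right) \left(-80\right) = 160$)
$\sqrt{J + k} = \sqrt{-243 + 160} = \sqrt{-83} = i \sqrt{83}$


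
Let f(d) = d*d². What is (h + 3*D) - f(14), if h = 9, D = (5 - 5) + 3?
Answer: -2726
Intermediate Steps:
D = 3 (D = 0 + 3 = 3)
f(d) = d³
(h + 3*D) - f(14) = (9 + 3*3) - 1*14³ = (9 + 9) - 1*2744 = 18 - 2744 = -2726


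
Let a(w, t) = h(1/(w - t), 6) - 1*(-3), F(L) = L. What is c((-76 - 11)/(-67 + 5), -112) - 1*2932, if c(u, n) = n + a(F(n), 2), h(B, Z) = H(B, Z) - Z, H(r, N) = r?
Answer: -347359/114 ≈ -3047.0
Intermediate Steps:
h(B, Z) = B - Z
a(w, t) = -3 + 1/(w - t) (a(w, t) = (1/(w - t) - 1*6) - 1*(-3) = (1/(w - t) - 6) + 3 = (-6 + 1/(w - t)) + 3 = -3 + 1/(w - t))
c(u, n) = n + (-7 + 3*n)/(2 - n) (c(u, n) = n + (-1 - 3*2 + 3*n)/(2 - n) = n + (-1 - 6 + 3*n)/(2 - n) = n + (-7 + 3*n)/(2 - n))
c((-76 - 11)/(-67 + 5), -112) - 1*2932 = (1 + (-3 - 112)*(-2 - 112))/(-2 - 112) - 1*2932 = (1 - 115*(-114))/(-114) - 2932 = -(1 + 13110)/114 - 2932 = -1/114*13111 - 2932 = -13111/114 - 2932 = -347359/114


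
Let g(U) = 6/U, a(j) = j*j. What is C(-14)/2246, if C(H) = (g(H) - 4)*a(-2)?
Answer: -62/7861 ≈ -0.0078870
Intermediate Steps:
a(j) = j²
C(H) = -16 + 24/H (C(H) = (6/H - 4)*(-2)² = (-4 + 6/H)*4 = -16 + 24/H)
C(-14)/2246 = (-16 + 24/(-14))/2246 = (-16 + 24*(-1/14))*(1/2246) = (-16 - 12/7)*(1/2246) = -124/7*1/2246 = -62/7861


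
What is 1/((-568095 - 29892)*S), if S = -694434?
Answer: 1/415262504358 ≈ 2.4081e-12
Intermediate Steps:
1/((-568095 - 29892)*S) = 1/(-568095 - 29892*(-694434)) = -1/694434/(-597987) = -1/597987*(-1/694434) = 1/415262504358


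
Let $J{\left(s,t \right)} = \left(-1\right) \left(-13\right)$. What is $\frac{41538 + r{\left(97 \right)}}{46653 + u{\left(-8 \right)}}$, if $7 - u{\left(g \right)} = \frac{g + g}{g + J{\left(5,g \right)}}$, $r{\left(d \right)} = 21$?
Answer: $\frac{69265}{77772} \approx 0.89062$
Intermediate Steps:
$J{\left(s,t \right)} = 13$
$u{\left(g \right)} = 7 - \frac{2 g}{13 + g}$ ($u{\left(g \right)} = 7 - \frac{g + g}{g + 13} = 7 - \frac{2 g}{13 + g}$)
$\frac{41538 + r{\left(97 \right)}}{46653 + u{\left(-8 \right)}} = \frac{41538 + 21}{46653 + \frac{91 + 5 \left(-8\right)}{13 - 8}} = \frac{41559}{46653 + \frac{91 - 40}{5}} = \frac{41559}{46653 + \frac{1}{5} \cdot 51} = \frac{41559}{46653 + \frac{51}{5}} = \frac{41559}{\frac{233316}{5}} = 41559 \cdot \frac{5}{233316} = \frac{69265}{77772}$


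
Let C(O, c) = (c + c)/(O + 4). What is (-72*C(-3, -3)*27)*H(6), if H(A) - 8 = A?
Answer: 163296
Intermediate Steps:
H(A) = 8 + A
C(O, c) = 2*c/(4 + O) (C(O, c) = (2*c)/(4 + O) = 2*c/(4 + O))
(-72*C(-3, -3)*27)*H(6) = (-72*2*(-3)/(4 - 3)*27)*(8 + 6) = -72*2*(-3)/1*27*14 = -72*2*(-3)*1*27*14 = -(-432)*27*14 = -72*(-162)*14 = 11664*14 = 163296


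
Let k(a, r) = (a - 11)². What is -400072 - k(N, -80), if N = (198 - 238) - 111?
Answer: -426316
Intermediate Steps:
N = -151 (N = -40 - 111 = -151)
k(a, r) = (-11 + a)²
-400072 - k(N, -80) = -400072 - (-11 - 151)² = -400072 - 1*(-162)² = -400072 - 1*26244 = -400072 - 26244 = -426316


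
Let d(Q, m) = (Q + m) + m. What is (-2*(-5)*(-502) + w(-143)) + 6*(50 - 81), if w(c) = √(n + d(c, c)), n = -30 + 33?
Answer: -5206 + I*√426 ≈ -5206.0 + 20.64*I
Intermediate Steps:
d(Q, m) = Q + 2*m
n = 3
w(c) = √(3 + 3*c) (w(c) = √(3 + (c + 2*c)) = √(3 + 3*c))
(-2*(-5)*(-502) + w(-143)) + 6*(50 - 81) = (-2*(-5)*(-502) + √(3 + 3*(-143))) + 6*(50 - 81) = (10*(-502) + √(3 - 429)) + 6*(-31) = (-5020 + √(-426)) - 186 = (-5020 + I*√426) - 186 = -5206 + I*√426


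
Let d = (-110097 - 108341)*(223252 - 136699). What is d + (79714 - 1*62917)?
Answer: -18906447417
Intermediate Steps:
d = -18906464214 (d = -218438*86553 = -18906464214)
d + (79714 - 1*62917) = -18906464214 + (79714 - 1*62917) = -18906464214 + (79714 - 62917) = -18906464214 + 16797 = -18906447417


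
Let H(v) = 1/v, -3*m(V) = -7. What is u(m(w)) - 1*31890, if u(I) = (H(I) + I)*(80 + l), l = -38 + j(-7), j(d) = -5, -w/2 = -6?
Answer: -667544/21 ≈ -31788.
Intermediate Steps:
w = 12 (w = -2*(-6) = 12)
m(V) = 7/3 (m(V) = -⅓*(-7) = 7/3)
l = -43 (l = -38 - 5 = -43)
u(I) = 37*I + 37/I (u(I) = (1/I + I)*(80 - 43) = (I + 1/I)*37 = 37*I + 37/I)
u(m(w)) - 1*31890 = (37*(7/3) + 37/(7/3)) - 1*31890 = (259/3 + 37*(3/7)) - 31890 = (259/3 + 111/7) - 31890 = 2146/21 - 31890 = -667544/21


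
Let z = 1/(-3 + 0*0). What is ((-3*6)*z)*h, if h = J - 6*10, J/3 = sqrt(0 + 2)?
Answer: -360 + 18*sqrt(2) ≈ -334.54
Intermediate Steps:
J = 3*sqrt(2) (J = 3*sqrt(0 + 2) = 3*sqrt(2) ≈ 4.2426)
z = -1/3 (z = 1/(-3 + 0) = 1/(-3) = -1/3 ≈ -0.33333)
h = -60 + 3*sqrt(2) (h = 3*sqrt(2) - 6*10 = 3*sqrt(2) - 60 = -60 + 3*sqrt(2) ≈ -55.757)
((-3*6)*z)*h = (-3*6*(-1/3))*(-60 + 3*sqrt(2)) = (-18*(-1/3))*(-60 + 3*sqrt(2)) = 6*(-60 + 3*sqrt(2)) = -360 + 18*sqrt(2)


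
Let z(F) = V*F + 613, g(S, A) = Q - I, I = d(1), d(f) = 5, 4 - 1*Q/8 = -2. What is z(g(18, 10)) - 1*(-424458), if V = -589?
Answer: 399744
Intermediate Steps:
Q = 48 (Q = 32 - 8*(-2) = 32 + 16 = 48)
I = 5
g(S, A) = 43 (g(S, A) = 48 - 1*5 = 48 - 5 = 43)
z(F) = 613 - 589*F (z(F) = -589*F + 613 = 613 - 589*F)
z(g(18, 10)) - 1*(-424458) = (613 - 589*43) - 1*(-424458) = (613 - 25327) + 424458 = -24714 + 424458 = 399744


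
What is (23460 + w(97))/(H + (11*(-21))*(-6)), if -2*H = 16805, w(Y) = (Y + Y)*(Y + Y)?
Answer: -122192/14033 ≈ -8.7075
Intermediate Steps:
w(Y) = 4*Y² (w(Y) = (2*Y)*(2*Y) = 4*Y²)
H = -16805/2 (H = -½*16805 = -16805/2 ≈ -8402.5)
(23460 + w(97))/(H + (11*(-21))*(-6)) = (23460 + 4*97²)/(-16805/2 + (11*(-21))*(-6)) = (23460 + 4*9409)/(-16805/2 - 231*(-6)) = (23460 + 37636)/(-16805/2 + 1386) = 61096/(-14033/2) = 61096*(-2/14033) = -122192/14033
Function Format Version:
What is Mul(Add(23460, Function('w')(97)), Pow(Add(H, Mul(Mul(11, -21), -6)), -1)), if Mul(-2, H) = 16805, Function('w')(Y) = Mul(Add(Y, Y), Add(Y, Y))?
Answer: Rational(-122192, 14033) ≈ -8.7075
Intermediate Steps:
Function('w')(Y) = Mul(4, Pow(Y, 2)) (Function('w')(Y) = Mul(Mul(2, Y), Mul(2, Y)) = Mul(4, Pow(Y, 2)))
H = Rational(-16805, 2) (H = Mul(Rational(-1, 2), 16805) = Rational(-16805, 2) ≈ -8402.5)
Mul(Add(23460, Function('w')(97)), Pow(Add(H, Mul(Mul(11, -21), -6)), -1)) = Mul(Add(23460, Mul(4, Pow(97, 2))), Pow(Add(Rational(-16805, 2), Mul(Mul(11, -21), -6)), -1)) = Mul(Add(23460, Mul(4, 9409)), Pow(Add(Rational(-16805, 2), Mul(-231, -6)), -1)) = Mul(Add(23460, 37636), Pow(Add(Rational(-16805, 2), 1386), -1)) = Mul(61096, Pow(Rational(-14033, 2), -1)) = Mul(61096, Rational(-2, 14033)) = Rational(-122192, 14033)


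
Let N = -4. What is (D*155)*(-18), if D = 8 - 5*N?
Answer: -78120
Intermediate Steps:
D = 28 (D = 8 - 5*(-4) = 8 + 20 = 28)
(D*155)*(-18) = (28*155)*(-18) = 4340*(-18) = -78120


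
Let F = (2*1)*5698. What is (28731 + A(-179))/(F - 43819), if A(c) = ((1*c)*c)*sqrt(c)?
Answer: -28731/32423 - 32041*I*sqrt(179)/32423 ≈ -0.88613 - 13.221*I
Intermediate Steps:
F = 11396 (F = 2*5698 = 11396)
A(c) = c**(5/2) (A(c) = (c*c)*sqrt(c) = c**2*sqrt(c) = c**(5/2))
(28731 + A(-179))/(F - 43819) = (28731 + (-179)**(5/2))/(11396 - 43819) = (28731 + 32041*I*sqrt(179))/(-32423) = (28731 + 32041*I*sqrt(179))*(-1/32423) = -28731/32423 - 32041*I*sqrt(179)/32423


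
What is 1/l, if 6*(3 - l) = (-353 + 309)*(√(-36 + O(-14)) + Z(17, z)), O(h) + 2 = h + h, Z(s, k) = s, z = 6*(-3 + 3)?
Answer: 1149/178633 - 66*I*√66/178633 ≈ 0.0064322 - 0.0030016*I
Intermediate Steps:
z = 0 (z = 6*0 = 0)
O(h) = -2 + 2*h (O(h) = -2 + (h + h) = -2 + 2*h)
l = 383/3 + 22*I*√66/3 (l = 3 - (-353 + 309)*(√(-36 + (-2 + 2*(-14))) + 17)/6 = 3 - (-22)*(√(-36 + (-2 - 28)) + 17)/3 = 3 - (-22)*(√(-36 - 30) + 17)/3 = 3 - (-22)*(√(-66) + 17)/3 = 3 - (-22)*(I*√66 + 17)/3 = 3 - (-22)*(17 + I*√66)/3 = 3 - (-748 - 44*I*√66)/6 = 3 + (374/3 + 22*I*√66/3) = 383/3 + 22*I*√66/3 ≈ 127.67 + 59.576*I)
1/l = 1/(383/3 + 22*I*√66/3)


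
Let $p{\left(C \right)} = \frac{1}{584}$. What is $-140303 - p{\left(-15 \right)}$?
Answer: $- \frac{81936953}{584} \approx -1.403 \cdot 10^{5}$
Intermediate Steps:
$p{\left(C \right)} = \frac{1}{584}$
$-140303 - p{\left(-15 \right)} = -140303 - \frac{1}{584} = - \frac{81936953}{584}$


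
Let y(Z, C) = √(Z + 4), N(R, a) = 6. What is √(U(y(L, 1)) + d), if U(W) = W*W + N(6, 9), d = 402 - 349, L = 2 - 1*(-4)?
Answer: √69 ≈ 8.3066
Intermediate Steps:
L = 6 (L = 2 + 4 = 6)
y(Z, C) = √(4 + Z)
d = 53
U(W) = 6 + W² (U(W) = W*W + 6 = W² + 6 = 6 + W²)
√(U(y(L, 1)) + d) = √((6 + (√(4 + 6))²) + 53) = √((6 + (√10)²) + 53) = √((6 + 10) + 53) = √(16 + 53) = √69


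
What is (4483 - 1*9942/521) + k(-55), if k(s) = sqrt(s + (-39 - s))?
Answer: 2325701/521 + I*sqrt(39) ≈ 4463.9 + 6.245*I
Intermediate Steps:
k(s) = I*sqrt(39) (k(s) = sqrt(-39) = I*sqrt(39))
(4483 - 1*9942/521) + k(-55) = (4483 - 1*9942/521) + I*sqrt(39) = (4483 - 9942*1/521) + I*sqrt(39) = (4483 - 9942/521) + I*sqrt(39) = 2325701/521 + I*sqrt(39)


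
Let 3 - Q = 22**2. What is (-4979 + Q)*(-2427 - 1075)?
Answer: 19120920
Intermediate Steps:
Q = -481 (Q = 3 - 1*22**2 = 3 - 1*484 = 3 - 484 = -481)
(-4979 + Q)*(-2427 - 1075) = (-4979 - 481)*(-2427 - 1075) = -5460*(-3502) = 19120920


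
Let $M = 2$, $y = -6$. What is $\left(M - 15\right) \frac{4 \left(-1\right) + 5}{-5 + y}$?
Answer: $\frac{13}{11} \approx 1.1818$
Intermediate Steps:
$\left(M - 15\right) \frac{4 \left(-1\right) + 5}{-5 + y} = \left(2 - 15\right) \frac{4 \left(-1\right) + 5}{-5 - 6} = - 13 \frac{-4 + 5}{-11} = - 13 \cdot 1 \left(- \frac{1}{11}\right) = \left(-13\right) \left(- \frac{1}{11}\right) = \frac{13}{11}$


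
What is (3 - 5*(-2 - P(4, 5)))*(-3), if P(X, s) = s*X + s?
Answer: -414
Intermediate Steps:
P(X, s) = s + X*s (P(X, s) = X*s + s = s + X*s)
(3 - 5*(-2 - P(4, 5)))*(-3) = (3 - 5*(-2 - 5*(1 + 4)))*(-3) = (3 - 5*(-2 - 5*5))*(-3) = (3 - 5*(-2 - 1*25))*(-3) = (3 - 5*(-2 - 25))*(-3) = (3 - 5*(-27))*(-3) = (3 + 135)*(-3) = 138*(-3) = -414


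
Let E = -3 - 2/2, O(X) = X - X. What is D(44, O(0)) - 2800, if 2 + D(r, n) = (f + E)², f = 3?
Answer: -2801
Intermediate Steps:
O(X) = 0
E = -4 (E = -3 - 2/2 = -3 - 1*1 = -3 - 1 = -4)
D(r, n) = -1 (D(r, n) = -2 + (3 - 4)² = -2 + (-1)² = -2 + 1 = -1)
D(44, O(0)) - 2800 = -1 - 2800 = -2801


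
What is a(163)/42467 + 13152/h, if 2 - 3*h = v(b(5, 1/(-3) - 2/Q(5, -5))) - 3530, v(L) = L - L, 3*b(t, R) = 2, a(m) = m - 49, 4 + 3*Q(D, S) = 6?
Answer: 418995150/37498361 ≈ 11.174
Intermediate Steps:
Q(D, S) = 2/3 (Q(D, S) = -4/3 + (1/3)*6 = -4/3 + 2 = 2/3)
a(m) = -49 + m
b(t, R) = 2/3 (b(t, R) = (1/3)*2 = 2/3)
v(L) = 0
h = 3532/3 (h = 2/3 - (0 - 3530)/3 = 2/3 - 1/3*(-3530) = 2/3 + 3530/3 = 3532/3 ≈ 1177.3)
a(163)/42467 + 13152/h = (-49 + 163)/42467 + 13152/(3532/3) = 114*(1/42467) + 13152*(3/3532) = 114/42467 + 9864/883 = 418995150/37498361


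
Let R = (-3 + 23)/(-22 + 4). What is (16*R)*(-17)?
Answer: 2720/9 ≈ 302.22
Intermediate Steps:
R = -10/9 (R = 20/(-18) = 20*(-1/18) = -10/9 ≈ -1.1111)
(16*R)*(-17) = (16*(-10/9))*(-17) = -160/9*(-17) = 2720/9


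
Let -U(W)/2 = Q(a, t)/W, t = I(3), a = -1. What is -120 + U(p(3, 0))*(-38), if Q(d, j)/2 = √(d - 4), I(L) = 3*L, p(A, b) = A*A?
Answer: -120 + 152*I*√5/9 ≈ -120.0 + 37.765*I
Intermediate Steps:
p(A, b) = A²
t = 9 (t = 3*3 = 9)
Q(d, j) = 2*√(-4 + d) (Q(d, j) = 2*√(d - 4) = 2*√(-4 + d))
U(W) = -4*I*√5/W (U(W) = -2*2*√(-4 - 1)/W = -2*2*√(-5)/W = -2*2*(I*√5)/W = -2*2*I*√5/W = -4*I*√5/W)
-120 + U(p(3, 0))*(-38) = -120 - 4*I*√5/(3²)*(-38) = -120 - 4*I*√5/9*(-38) = -120 + 152*I*√5/9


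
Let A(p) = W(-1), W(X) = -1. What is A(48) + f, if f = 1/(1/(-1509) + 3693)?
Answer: -5571227/5572736 ≈ -0.99973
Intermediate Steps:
A(p) = -1
f = 1509/5572736 (f = 1/(-1/1509 + 3693) = 1/(5572736/1509) = 1509/5572736 ≈ 0.00027078)
A(48) + f = -1 + 1509/5572736 = -5571227/5572736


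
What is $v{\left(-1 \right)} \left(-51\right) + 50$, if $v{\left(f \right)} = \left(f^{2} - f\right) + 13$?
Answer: $-715$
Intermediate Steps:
$v{\left(f \right)} = 13 + f^{2} - f$
$v{\left(-1 \right)} \left(-51\right) + 50 = \left(13 + \left(-1\right)^{2} - -1\right) \left(-51\right) + 50 = \left(13 + 1 + 1\right) \left(-51\right) + 50 = 15 \left(-51\right) + 50 = -765 + 50 = -715$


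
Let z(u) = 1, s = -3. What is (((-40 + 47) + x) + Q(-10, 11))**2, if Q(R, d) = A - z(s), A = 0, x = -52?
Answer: 2116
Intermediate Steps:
Q(R, d) = -1 (Q(R, d) = 0 - 1*1 = 0 - 1 = -1)
(((-40 + 47) + x) + Q(-10, 11))**2 = (((-40 + 47) - 52) - 1)**2 = ((7 - 52) - 1)**2 = (-45 - 1)**2 = (-46)**2 = 2116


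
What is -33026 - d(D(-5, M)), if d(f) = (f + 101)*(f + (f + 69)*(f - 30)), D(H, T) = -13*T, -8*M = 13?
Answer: 31783391/512 ≈ 62077.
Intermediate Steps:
M = -13/8 (M = -⅛*13 = -13/8 ≈ -1.6250)
d(f) = (101 + f)*(f + (-30 + f)*(69 + f)) (d(f) = (101 + f)*(f + (69 + f)*(-30 + f)) = (101 + f)*(f + (-30 + f)*(69 + f)))
-33026 - d(D(-5, M)) = -33026 - (-209070 + (-13*(-13/8))³ + 141*(-13*(-13/8))² + 1970*(-13*(-13/8))) = -33026 - (-209070 + (169/8)³ + 141*(169/8)² + 1970*(169/8)) = -33026 - (-209070 + 4826809/512 + 141*(28561/64) + 166465/4) = -33026 - (-209070 + 4826809/512 + 4027101/64 + 166465/4) = -33026 - 1*(-48692703/512) = -33026 + 48692703/512 = 31783391/512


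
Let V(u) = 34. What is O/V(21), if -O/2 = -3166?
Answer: 3166/17 ≈ 186.24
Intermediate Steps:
O = 6332 (O = -2*(-3166) = 6332)
O/V(21) = 6332/34 = 6332*(1/34) = 3166/17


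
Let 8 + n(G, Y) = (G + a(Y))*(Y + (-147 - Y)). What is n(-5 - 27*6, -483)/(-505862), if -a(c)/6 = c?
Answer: 17455/21994 ≈ 0.79363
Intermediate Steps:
a(c) = -6*c
n(G, Y) = -8 - 147*G + 882*Y (n(G, Y) = -8 + (G - 6*Y)*(Y + (-147 - Y)) = -8 + (G - 6*Y)*(-147) = -8 + (-147*G + 882*Y) = -8 - 147*G + 882*Y)
n(-5 - 27*6, -483)/(-505862) = (-8 - 147*(-5 - 27*6) + 882*(-483))/(-505862) = (-8 - 147*(-5 - 9*18) - 426006)*(-1/505862) = (-8 - 147*(-5 - 162) - 426006)*(-1/505862) = (-8 - 147*(-167) - 426006)*(-1/505862) = (-8 + 24549 - 426006)*(-1/505862) = -401465*(-1/505862) = 17455/21994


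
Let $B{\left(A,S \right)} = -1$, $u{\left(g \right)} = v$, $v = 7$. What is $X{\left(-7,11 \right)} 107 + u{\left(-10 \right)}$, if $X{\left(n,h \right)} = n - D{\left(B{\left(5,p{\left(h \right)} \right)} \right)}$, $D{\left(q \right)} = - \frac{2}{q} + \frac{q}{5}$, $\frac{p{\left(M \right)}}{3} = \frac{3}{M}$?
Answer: $- \frac{4673}{5} \approx -934.6$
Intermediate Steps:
$p{\left(M \right)} = \frac{9}{M}$ ($p{\left(M \right)} = 3 \frac{3}{M} = \frac{9}{M}$)
$u{\left(g \right)} = 7$
$D{\left(q \right)} = - \frac{2}{q} + \frac{q}{5}$ ($D{\left(q \right)} = - \frac{2}{q} + q \frac{1}{5} = - \frac{2}{q} + \frac{q}{5}$)
$X{\left(n,h \right)} = - \frac{9}{5} + n$ ($X{\left(n,h \right)} = n - \left(- \frac{2}{-1} + \frac{1}{5} \left(-1\right)\right) = n - \left(\left(-2\right) \left(-1\right) - \frac{1}{5}\right) = n - \left(2 - \frac{1}{5}\right) = n - \frac{9}{5} = - \frac{9}{5} + n$)
$X{\left(-7,11 \right)} 107 + u{\left(-10 \right)} = \left(- \frac{9}{5} - 7\right) 107 + 7 = \left(- \frac{44}{5}\right) 107 + 7 = - \frac{4708}{5} + 7 = - \frac{4673}{5}$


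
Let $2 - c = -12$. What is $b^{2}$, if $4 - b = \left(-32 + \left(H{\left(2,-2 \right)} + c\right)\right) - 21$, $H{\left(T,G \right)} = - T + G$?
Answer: $2209$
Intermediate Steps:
$c = 14$ ($c = 2 - -12 = 2 + 12 = 14$)
$H{\left(T,G \right)} = G - T$
$b = 47$ ($b = 4 - \left(\left(-32 + \left(\left(-2 - 2\right) + 14\right)\right) - 21\right) = 4 - \left(\left(-32 + \left(-4 + 14\right)\right) - 21\right) = 4 - \left(\left(-32 + 10\right) - 21\right) = 4 - \left(-22 - 21\right) = 4 - -43 = 4 + 43 = 47$)
$b^{2} = 47^{2} = 2209$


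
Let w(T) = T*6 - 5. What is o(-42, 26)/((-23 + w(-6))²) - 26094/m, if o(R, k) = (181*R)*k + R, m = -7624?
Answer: -87521127/1951744 ≈ -44.843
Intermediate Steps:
o(R, k) = R + 181*R*k (o(R, k) = 181*R*k + R = R + 181*R*k)
w(T) = -5 + 6*T (w(T) = 6*T - 5 = -5 + 6*T)
o(-42, 26)/((-23 + w(-6))²) - 26094/m = (-42*(1 + 181*26))/((-23 + (-5 + 6*(-6)))²) - 26094/(-7624) = (-42*(1 + 4706))/((-23 + (-5 - 36))²) - 26094*(-1/7624) = (-42*4707)/((-23 - 41)²) + 13047/3812 = -197694/((-64)²) + 13047/3812 = -197694/4096 + 13047/3812 = -197694*1/4096 + 13047/3812 = -98847/2048 + 13047/3812 = -87521127/1951744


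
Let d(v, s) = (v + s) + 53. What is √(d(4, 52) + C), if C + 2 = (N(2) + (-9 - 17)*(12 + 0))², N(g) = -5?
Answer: 2*√25149 ≈ 317.17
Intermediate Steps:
d(v, s) = 53 + s + v (d(v, s) = (s + v) + 53 = 53 + s + v)
C = 100487 (C = -2 + (-5 + (-9 - 17)*(12 + 0))² = -2 + (-5 - 26*12)² = -2 + (-5 - 312)² = -2 + (-317)² = -2 + 100489 = 100487)
√(d(4, 52) + C) = √((53 + 52 + 4) + 100487) = √(109 + 100487) = √100596 = 2*√25149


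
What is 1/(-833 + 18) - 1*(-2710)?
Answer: 2208649/815 ≈ 2710.0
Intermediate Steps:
1/(-833 + 18) - 1*(-2710) = 1/(-815) + 2710 = -1/815 + 2710 = 2208649/815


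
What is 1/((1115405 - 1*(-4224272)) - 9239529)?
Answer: -1/3899852 ≈ -2.5642e-7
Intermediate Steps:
1/((1115405 - 1*(-4224272)) - 9239529) = 1/((1115405 + 4224272) - 9239529) = 1/(5339677 - 9239529) = 1/(-3899852) = -1/3899852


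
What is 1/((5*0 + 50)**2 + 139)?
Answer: 1/2639 ≈ 0.00037893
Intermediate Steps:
1/((5*0 + 50)**2 + 139) = 1/((0 + 50)**2 + 139) = 1/(50**2 + 139) = 1/(2500 + 139) = 1/2639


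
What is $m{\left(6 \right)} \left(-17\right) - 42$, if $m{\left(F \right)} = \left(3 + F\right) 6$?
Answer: $-960$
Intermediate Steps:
$m{\left(F \right)} = 18 + 6 F$
$m{\left(6 \right)} \left(-17\right) - 42 = \left(18 + 6 \cdot 6\right) \left(-17\right) - 42 = \left(18 + 36\right) \left(-17\right) - 42 = 54 \left(-17\right) - 42 = -918 - 42 = -960$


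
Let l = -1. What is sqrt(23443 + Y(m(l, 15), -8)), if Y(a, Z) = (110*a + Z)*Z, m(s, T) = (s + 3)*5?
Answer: sqrt(14707) ≈ 121.27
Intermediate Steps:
m(s, T) = 15 + 5*s (m(s, T) = (3 + s)*5 = 15 + 5*s)
Y(a, Z) = Z*(Z + 110*a) (Y(a, Z) = (Z + 110*a)*Z = Z*(Z + 110*a))
sqrt(23443 + Y(m(l, 15), -8)) = sqrt(23443 - 8*(-8 + 110*(15 + 5*(-1)))) = sqrt(23443 - 8*(-8 + 110*(15 - 5))) = sqrt(23443 - 8*(-8 + 110*10)) = sqrt(23443 - 8*(-8 + 1100)) = sqrt(23443 - 8*1092) = sqrt(23443 - 8736) = sqrt(14707)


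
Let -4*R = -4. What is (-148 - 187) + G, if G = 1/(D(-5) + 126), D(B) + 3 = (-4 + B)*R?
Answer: -38189/114 ≈ -334.99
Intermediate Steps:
R = 1 (R = -¼*(-4) = 1)
D(B) = -7 + B (D(B) = -3 + (-4 + B)*1 = -3 + (-4 + B) = -7 + B)
G = 1/114 (G = 1/((-7 - 5) + 126) = 1/(-12 + 126) = 1/114 ≈ 0.0087719)
(-148 - 187) + G = (-148 - 187) + 1/114 = -335 + 1/114 = -38189/114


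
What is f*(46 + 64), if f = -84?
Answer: -9240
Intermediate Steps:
f*(46 + 64) = -84*(46 + 64) = -84*110 = -9240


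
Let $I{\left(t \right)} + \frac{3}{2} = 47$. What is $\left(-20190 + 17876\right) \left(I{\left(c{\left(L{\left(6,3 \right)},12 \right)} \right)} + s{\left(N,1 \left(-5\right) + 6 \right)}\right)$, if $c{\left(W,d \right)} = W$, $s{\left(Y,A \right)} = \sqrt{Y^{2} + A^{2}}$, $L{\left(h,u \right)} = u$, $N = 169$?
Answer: $-105287 - 2314 \sqrt{28562} \approx -4.9636 \cdot 10^{5}$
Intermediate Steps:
$s{\left(Y,A \right)} = \sqrt{A^{2} + Y^{2}}$
$I{\left(t \right)} = \frac{91}{2}$ ($I{\left(t \right)} = - \frac{3}{2} + 47 = \frac{91}{2}$)
$\left(-20190 + 17876\right) \left(I{\left(c{\left(L{\left(6,3 \right)},12 \right)} \right)} + s{\left(N,1 \left(-5\right) + 6 \right)}\right) = \left(-20190 + 17876\right) \left(\frac{91}{2} + \sqrt{\left(1 \left(-5\right) + 6\right)^{2} + 169^{2}}\right) = - 2314 \left(\frac{91}{2} + \sqrt{\left(-5 + 6\right)^{2} + 28561}\right) = - 2314 \left(\frac{91}{2} + \sqrt{1^{2} + 28561}\right) = - 2314 \left(\frac{91}{2} + \sqrt{1 + 28561}\right) = - 2314 \left(\frac{91}{2} + \sqrt{28562}\right) = -105287 - 2314 \sqrt{28562}$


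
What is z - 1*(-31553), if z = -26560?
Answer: 4993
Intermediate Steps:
z - 1*(-31553) = -26560 - 1*(-31553) = -26560 + 31553 = 4993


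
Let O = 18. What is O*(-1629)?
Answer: -29322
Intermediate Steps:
O*(-1629) = 18*(-1629) = -29322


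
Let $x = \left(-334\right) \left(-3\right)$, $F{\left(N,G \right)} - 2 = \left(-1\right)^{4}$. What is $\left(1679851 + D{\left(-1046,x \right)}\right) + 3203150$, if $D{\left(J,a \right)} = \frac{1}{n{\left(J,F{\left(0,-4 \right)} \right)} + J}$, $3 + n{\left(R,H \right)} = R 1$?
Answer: $\frac{10229887094}{2095} \approx 4.883 \cdot 10^{6}$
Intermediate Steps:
$F{\left(N,G \right)} = 3$ ($F{\left(N,G \right)} = 2 + \left(-1\right)^{4} = 2 + 1 = 3$)
$x = 1002$
$n{\left(R,H \right)} = -3 + R$ ($n{\left(R,H \right)} = -3 + R 1 = -3 + R$)
$D{\left(J,a \right)} = \frac{1}{-3 + 2 J}$ ($D{\left(J,a \right)} = \frac{1}{\left(-3 + J\right) + J} = \frac{1}{-3 + 2 J}$)
$\left(1679851 + D{\left(-1046,x \right)}\right) + 3203150 = \left(1679851 + \frac{1}{-3 + 2 \left(-1046\right)}\right) + 3203150 = \left(1679851 + \frac{1}{-3 - 2092}\right) + 3203150 = \left(1679851 + \frac{1}{-2095}\right) + 3203150 = \left(1679851 - \frac{1}{2095}\right) + 3203150 = \frac{3519287844}{2095} + 3203150 = \frac{10229887094}{2095}$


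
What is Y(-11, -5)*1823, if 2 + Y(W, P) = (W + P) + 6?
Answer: -21876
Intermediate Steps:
Y(W, P) = 4 + P + W (Y(W, P) = -2 + ((W + P) + 6) = -2 + ((P + W) + 6) = -2 + (6 + P + W) = 4 + P + W)
Y(-11, -5)*1823 = (4 - 5 - 11)*1823 = -12*1823 = -21876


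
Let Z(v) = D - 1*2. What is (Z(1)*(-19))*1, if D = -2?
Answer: 76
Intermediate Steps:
Z(v) = -4 (Z(v) = -2 - 1*2 = -2 - 2 = -4)
(Z(1)*(-19))*1 = -4*(-19)*1 = 76*1 = 76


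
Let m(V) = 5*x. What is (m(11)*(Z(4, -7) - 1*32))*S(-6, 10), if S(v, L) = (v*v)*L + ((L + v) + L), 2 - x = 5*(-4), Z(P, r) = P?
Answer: -1151920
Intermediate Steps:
x = 22 (x = 2 - 5*(-4) = 2 - 1*(-20) = 2 + 20 = 22)
S(v, L) = v + 2*L + L*v² (S(v, L) = v²*L + (v + 2*L) = L*v² + (v + 2*L) = v + 2*L + L*v²)
m(V) = 110 (m(V) = 5*22 = 110)
(m(11)*(Z(4, -7) - 1*32))*S(-6, 10) = (110*(4 - 1*32))*(-6 + 2*10 + 10*(-6)²) = (110*(4 - 32))*(-6 + 20 + 10*36) = (110*(-28))*(-6 + 20 + 360) = -3080*374 = -1151920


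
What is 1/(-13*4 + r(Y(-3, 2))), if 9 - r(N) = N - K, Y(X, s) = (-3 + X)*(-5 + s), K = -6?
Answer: -1/67 ≈ -0.014925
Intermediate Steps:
Y(X, s) = (-5 + s)*(-3 + X)
r(N) = 3 - N (r(N) = 9 - (N - 1*(-6)) = 9 - (N + 6) = 9 - (6 + N) = 9 + (-6 - N) = 3 - N)
1/(-13*4 + r(Y(-3, 2))) = 1/(-13*4 + (3 - (15 - 5*(-3) - 3*2 - 3*2))) = 1/(-52 + (3 - (15 + 15 - 6 - 6))) = 1/(-52 + (3 - 1*18)) = 1/(-52 + (3 - 18)) = 1/(-52 - 15) = 1/(-67) = -1/67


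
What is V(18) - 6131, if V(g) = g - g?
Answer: -6131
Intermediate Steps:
V(g) = 0
V(18) - 6131 = 0 - 6131 = -6131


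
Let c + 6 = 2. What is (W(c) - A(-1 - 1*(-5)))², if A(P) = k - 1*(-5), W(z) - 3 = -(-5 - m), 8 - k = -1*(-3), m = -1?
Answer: 9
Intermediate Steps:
k = 5 (k = 8 - (-1)*(-3) = 8 - 1*3 = 8 - 3 = 5)
c = -4 (c = -6 + 2 = -4)
W(z) = 7 (W(z) = 3 - (-5 - 1*(-1)) = 3 - (-5 + 1) = 3 - 1*(-4) = 3 + 4 = 7)
A(P) = 10 (A(P) = 5 - 1*(-5) = 5 + 5 = 10)
(W(c) - A(-1 - 1*(-5)))² = (7 - 1*10)² = (7 - 10)² = (-3)² = 9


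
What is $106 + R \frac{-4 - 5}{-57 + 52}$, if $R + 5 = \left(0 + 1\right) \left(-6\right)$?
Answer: $\frac{431}{5} \approx 86.2$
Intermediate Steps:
$R = -11$ ($R = -5 + \left(0 + 1\right) \left(-6\right) = -5 + 1 \left(-6\right) = -5 - 6 = -11$)
$106 + R \frac{-4 - 5}{-57 + 52} = 106 - 11 \frac{-4 - 5}{-57 + 52} = 106 - 11 \left(- \frac{9}{-5}\right) = 106 - 11 \left(\left(-9\right) \left(- \frac{1}{5}\right)\right) = 106 - \frac{99}{5} = \frac{431}{5}$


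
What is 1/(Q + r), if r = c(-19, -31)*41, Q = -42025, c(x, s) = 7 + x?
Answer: -1/42517 ≈ -2.3520e-5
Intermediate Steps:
r = -492 (r = (7 - 19)*41 = -12*41 = -492)
1/(Q + r) = 1/(-42025 - 492) = 1/(-42517) = -1/42517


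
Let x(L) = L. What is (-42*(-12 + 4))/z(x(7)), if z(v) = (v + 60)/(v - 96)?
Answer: -29904/67 ≈ -446.33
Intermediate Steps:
z(v) = (60 + v)/(-96 + v)
(-42*(-12 + 4))/z(x(7)) = (-42*(-12 + 4))/(((60 + 7)/(-96 + 7))) = (-42*(-8))/((67/(-89))) = 336/((-1/89*67)) = 336/(-67/89) = 336*(-89/67) = -29904/67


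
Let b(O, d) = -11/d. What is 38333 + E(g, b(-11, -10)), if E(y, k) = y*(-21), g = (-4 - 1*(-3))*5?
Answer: 38438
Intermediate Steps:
g = -5 (g = (-4 + 3)*5 = -1*5 = -5)
E(y, k) = -21*y
38333 + E(g, b(-11, -10)) = 38333 - 21*(-5) = 38333 + 105 = 38438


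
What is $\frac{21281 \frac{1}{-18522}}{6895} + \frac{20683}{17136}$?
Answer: $\frac{20960670679}{17368449840} \approx 1.2068$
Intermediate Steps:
$\frac{21281 \frac{1}{-18522}}{6895} + \frac{20683}{17136} = 21281 \left(- \frac{1}{18522}\right) \frac{1}{6895} + 20683 \cdot \frac{1}{17136} = \left(- \frac{21281}{18522}\right) \frac{1}{6895} + \frac{20683}{17136} = - \frac{21281}{127709190} + \frac{20683}{17136} = \frac{20960670679}{17368449840}$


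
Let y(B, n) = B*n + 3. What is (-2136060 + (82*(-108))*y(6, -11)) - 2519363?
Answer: -4097495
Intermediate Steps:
y(B, n) = 3 + B*n
(-2136060 + (82*(-108))*y(6, -11)) - 2519363 = (-2136060 + (82*(-108))*(3 + 6*(-11))) - 2519363 = (-2136060 - 8856*(3 - 66)) - 2519363 = (-2136060 - 8856*(-63)) - 2519363 = (-2136060 + 557928) - 2519363 = -1578132 - 2519363 = -4097495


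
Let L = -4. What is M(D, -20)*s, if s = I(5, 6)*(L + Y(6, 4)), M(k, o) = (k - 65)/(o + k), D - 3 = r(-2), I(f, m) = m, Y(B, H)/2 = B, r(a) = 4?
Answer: 2784/13 ≈ 214.15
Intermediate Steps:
Y(B, H) = 2*B
D = 7 (D = 3 + 4 = 7)
M(k, o) = (-65 + k)/(k + o)
s = 48 (s = 6*(-4 + 2*6) = 6*(-4 + 12) = 6*8 = 48)
M(D, -20)*s = ((-65 + 7)/(7 - 20))*48 = (-58/(-13))*48 = -1/13*(-58)*48 = (58/13)*48 = 2784/13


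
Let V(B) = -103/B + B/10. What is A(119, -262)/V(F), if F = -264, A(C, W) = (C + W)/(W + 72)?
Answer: -1452/50179 ≈ -0.028936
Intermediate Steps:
A(C, W) = (C + W)/(72 + W)
V(B) = -103/B + B/10 (V(B) = -103/B + B*(1/10) = -103/B + B/10)
A(119, -262)/V(F) = ((119 - 262)/(72 - 262))/(-103/(-264) + (1/10)*(-264)) = (-143/(-190))/(-103*(-1/264) - 132/5) = (-1/190*(-143))/(103/264 - 132/5) = 143/(190*(-34333/1320)) = (143/190)*(-1320/34333) = -1452/50179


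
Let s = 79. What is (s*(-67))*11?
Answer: -58223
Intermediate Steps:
(s*(-67))*11 = (79*(-67))*11 = -5293*11 = -58223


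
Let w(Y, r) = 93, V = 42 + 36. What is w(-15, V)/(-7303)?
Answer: -93/7303 ≈ -0.012734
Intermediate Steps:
V = 78
w(-15, V)/(-7303) = 93/(-7303) = 93*(-1/7303) = -93/7303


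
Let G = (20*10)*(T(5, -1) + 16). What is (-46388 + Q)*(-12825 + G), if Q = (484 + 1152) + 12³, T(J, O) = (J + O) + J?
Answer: 336662800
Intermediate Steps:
T(J, O) = O + 2*J
G = 5000 (G = (20*10)*((-1 + 2*5) + 16) = 200*((-1 + 10) + 16) = 200*(9 + 16) = 200*25 = 5000)
Q = 3364 (Q = 1636 + 1728 = 3364)
(-46388 + Q)*(-12825 + G) = (-46388 + 3364)*(-12825 + 5000) = -43024*(-7825) = 336662800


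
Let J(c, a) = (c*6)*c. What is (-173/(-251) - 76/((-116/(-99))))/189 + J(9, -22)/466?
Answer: 225465071/320545323 ≈ 0.70338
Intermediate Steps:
J(c, a) = 6*c² (J(c, a) = (6*c)*c = 6*c²)
(-173/(-251) - 76/((-116/(-99))))/189 + J(9, -22)/466 = (-173/(-251) - 76/((-116/(-99))))/189 + (6*9²)/466 = (-173*(-1/251) - 76/((-116*(-1/99))))*(1/189) + (6*81)*(1/466) = (173/251 - 76/116/99)*(1/189) + 486*(1/466) = (173/251 - 76*99/116)*(1/189) + 243/233 = (173/251 - 1881/29)*(1/189) + 243/233 = -467114/7279*1/189 + 243/233 = -467114/1375731 + 243/233 = 225465071/320545323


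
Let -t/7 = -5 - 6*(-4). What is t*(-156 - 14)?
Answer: 22610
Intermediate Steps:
t = -133 (t = -7*(-5 - 6*(-4)) = -7*(-5 + 24) = -7*19 = -133)
t*(-156 - 14) = -133*(-156 - 14) = -133*(-170) = 22610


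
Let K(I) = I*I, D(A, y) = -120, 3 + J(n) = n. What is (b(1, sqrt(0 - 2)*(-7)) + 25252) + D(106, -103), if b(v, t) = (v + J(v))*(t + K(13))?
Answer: 24963 + 7*I*sqrt(2) ≈ 24963.0 + 9.8995*I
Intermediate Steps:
J(n) = -3 + n
K(I) = I**2
b(v, t) = (-3 + 2*v)*(169 + t) (b(v, t) = (v + (-3 + v))*(t + 13**2) = (-3 + 2*v)*(t + 169) = (-3 + 2*v)*(169 + t))
(b(1, sqrt(0 - 2)*(-7)) + 25252) + D(106, -103) = ((-507 + 338*1 + (sqrt(0 - 2)*(-7))*1 + (sqrt(0 - 2)*(-7))*(-3 + 1)) + 25252) - 120 = ((-507 + 338 + (sqrt(-2)*(-7))*1 + (sqrt(-2)*(-7))*(-2)) + 25252) - 120 = ((-507 + 338 + ((I*sqrt(2))*(-7))*1 + ((I*sqrt(2))*(-7))*(-2)) + 25252) - 120 = ((-507 + 338 - 7*I*sqrt(2)*1 - 7*I*sqrt(2)*(-2)) + 25252) - 120 = ((-507 + 338 - 7*I*sqrt(2) + 14*I*sqrt(2)) + 25252) - 120 = ((-169 + 7*I*sqrt(2)) + 25252) - 120 = (25083 + 7*I*sqrt(2)) - 120 = 24963 + 7*I*sqrt(2)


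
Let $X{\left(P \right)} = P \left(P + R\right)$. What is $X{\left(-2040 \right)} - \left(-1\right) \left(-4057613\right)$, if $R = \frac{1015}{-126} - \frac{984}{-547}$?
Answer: $\frac{191587687}{1641} \approx 1.1675 \cdot 10^{5}$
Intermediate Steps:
$R = - \frac{61603}{9846}$ ($R = 1015 \left(- \frac{1}{126}\right) - - \frac{984}{547} = - \frac{145}{18} + \frac{984}{547} = - \frac{61603}{9846} \approx -6.2567$)
$X{\left(P \right)} = P \left(- \frac{61603}{9846} + P\right)$ ($X{\left(P \right)} = P \left(P - \frac{61603}{9846}\right) = P \left(- \frac{61603}{9846} + P\right)$)
$X{\left(-2040 \right)} - \left(-1\right) \left(-4057613\right) = \frac{1}{9846} \left(-2040\right) \left(-61603 + 9846 \left(-2040\right)\right) - \left(-1\right) \left(-4057613\right) = \frac{1}{9846} \left(-2040\right) \left(-61603 - 20085840\right) - 4057613 = \frac{1}{9846} \left(-2040\right) \left(-20147443\right) - 4057613 = \frac{6850130620}{1641} - 4057613 = \frac{191587687}{1641}$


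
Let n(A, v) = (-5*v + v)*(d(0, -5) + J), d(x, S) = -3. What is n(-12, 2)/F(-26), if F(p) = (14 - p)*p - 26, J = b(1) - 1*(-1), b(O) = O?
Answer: -4/533 ≈ -0.0075047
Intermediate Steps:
J = 2 (J = 1 - 1*(-1) = 1 + 1 = 2)
n(A, v) = 4*v (n(A, v) = (-5*v + v)*(-3 + 2) = -4*v*(-1) = 4*v)
F(p) = -26 + p*(14 - p) (F(p) = p*(14 - p) - 26 = -26 + p*(14 - p))
n(-12, 2)/F(-26) = (4*2)/(-26 - 1*(-26)² + 14*(-26)) = 8/(-26 - 1*676 - 364) = 8/(-26 - 676 - 364) = 8/(-1066) = 8*(-1/1066) = -4/533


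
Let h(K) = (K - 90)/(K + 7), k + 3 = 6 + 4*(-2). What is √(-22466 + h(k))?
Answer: 3*I*√10006/2 ≈ 150.04*I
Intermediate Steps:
k = -5 (k = -3 + (6 + 4*(-2)) = -3 + (6 - 8) = -3 - 2 = -5)
h(K) = (-90 + K)/(7 + K)
√(-22466 + h(k)) = √(-22466 + (-90 - 5)/(7 - 5)) = √(-22466 - 95/2) = √(-45027/2) = 3*I*√10006/2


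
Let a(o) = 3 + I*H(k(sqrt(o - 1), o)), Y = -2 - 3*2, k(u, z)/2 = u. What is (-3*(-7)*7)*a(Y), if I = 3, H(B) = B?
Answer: 441 + 2646*I ≈ 441.0 + 2646.0*I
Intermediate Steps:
k(u, z) = 2*u
Y = -8 (Y = -2 - 6 = -8)
a(o) = 3 + 6*sqrt(-1 + o) (a(o) = 3 + 3*(2*sqrt(o - 1)) = 3 + 3*(2*sqrt(-1 + o)) = 3 + 6*sqrt(-1 + o))
(-3*(-7)*7)*a(Y) = (-3*(-7)*7)*(3 + 6*sqrt(-1 - 8)) = (21*7)*(3 + 6*sqrt(-9)) = 147*(3 + 6*(3*I)) = 147*(3 + 18*I) = 441 + 2646*I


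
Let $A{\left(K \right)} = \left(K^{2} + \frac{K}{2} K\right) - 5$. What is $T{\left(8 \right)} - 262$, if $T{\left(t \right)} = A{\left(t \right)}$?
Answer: $-171$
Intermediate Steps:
$A{\left(K \right)} = -5 + \frac{3 K^{2}}{2}$ ($A{\left(K \right)} = \left(K^{2} + K \frac{1}{2} K\right) - 5 = \left(K^{2} + \frac{K}{2} K\right) - 5 = \left(K^{2} + \frac{K^{2}}{2}\right) - 5 = \frac{3 K^{2}}{2} - 5 = -5 + \frac{3 K^{2}}{2}$)
$T{\left(t \right)} = -5 + \frac{3 t^{2}}{2}$
$T{\left(8 \right)} - 262 = \left(-5 + \frac{3 \cdot 8^{2}}{2}\right) - 262 = \left(-5 + \frac{3}{2} \cdot 64\right) - 262 = \left(-5 + 96\right) - 262 = 91 - 262 = -171$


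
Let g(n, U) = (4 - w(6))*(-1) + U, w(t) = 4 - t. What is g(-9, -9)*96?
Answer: -1440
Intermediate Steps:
g(n, U) = -6 + U (g(n, U) = (4 - (4 - 1*6))*(-1) + U = (4 - (4 - 6))*(-1) + U = (4 - 1*(-2))*(-1) + U = (4 + 2)*(-1) + U = 6*(-1) + U = -6 + U)
g(-9, -9)*96 = (-6 - 9)*96 = -15*96 = -1440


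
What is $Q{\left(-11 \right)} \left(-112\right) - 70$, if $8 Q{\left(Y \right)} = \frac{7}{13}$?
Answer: $- \frac{1008}{13} \approx -77.538$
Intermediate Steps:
$Q{\left(Y \right)} = \frac{7}{104}$ ($Q{\left(Y \right)} = \frac{7 \cdot \frac{1}{13}}{8} = \frac{1}{8} \cdot \frac{7}{13} = \frac{7}{104}$)
$Q{\left(-11 \right)} \left(-112\right) - 70 = \frac{7}{104} \left(-112\right) - 70 = - \frac{98}{13} - 70 = - \frac{1008}{13}$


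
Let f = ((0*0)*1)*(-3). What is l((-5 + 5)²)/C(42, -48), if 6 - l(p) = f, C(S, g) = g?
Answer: -⅛ ≈ -0.12500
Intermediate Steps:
f = 0 (f = (0*1)*(-3) = 0*(-3) = 0)
l(p) = 6 (l(p) = 6 - 1*0 = 6 + 0 = 6)
l((-5 + 5)²)/C(42, -48) = 6/(-48) = 6*(-1/48) = -⅛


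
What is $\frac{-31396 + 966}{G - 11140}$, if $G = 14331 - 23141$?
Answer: $\frac{3043}{1995} \approx 1.5253$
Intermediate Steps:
$G = -8810$ ($G = 14331 - 23141 = -8810$)
$\frac{-31396 + 966}{G - 11140} = \frac{-31396 + 966}{-8810 - 11140} = - \frac{30430}{-8810 - 11140} = - \frac{30430}{-19950} = \left(-30430\right) \left(- \frac{1}{19950}\right) = \frac{3043}{1995}$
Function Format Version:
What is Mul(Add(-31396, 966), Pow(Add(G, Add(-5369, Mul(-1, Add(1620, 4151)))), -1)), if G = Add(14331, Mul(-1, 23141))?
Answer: Rational(3043, 1995) ≈ 1.5253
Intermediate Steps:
G = -8810 (G = Add(14331, -23141) = -8810)
Mul(Add(-31396, 966), Pow(Add(G, Add(-5369, Mul(-1, Add(1620, 4151)))), -1)) = Mul(Add(-31396, 966), Pow(Add(-8810, Add(-5369, Mul(-1, Add(1620, 4151)))), -1)) = Mul(-30430, Pow(Add(-8810, Add(-5369, Mul(-1, 5771))), -1)) = Mul(-30430, Pow(Add(-8810, Add(-5369, -5771)), -1)) = Mul(-30430, Pow(Add(-8810, -11140), -1)) = Mul(-30430, Pow(-19950, -1)) = Mul(-30430, Rational(-1, 19950)) = Rational(3043, 1995)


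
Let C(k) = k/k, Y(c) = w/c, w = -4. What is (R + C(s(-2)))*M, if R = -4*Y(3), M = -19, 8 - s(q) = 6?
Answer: -361/3 ≈ -120.33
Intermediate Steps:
s(q) = 2 (s(q) = 8 - 1*6 = 8 - 6 = 2)
Y(c) = -4/c
C(k) = 1
R = 16/3 (R = -(-16)/3 = -4*(-4/3) = 16/3 ≈ 5.3333)
(R + C(s(-2)))*M = (16/3 + 1)*(-19) = (19/3)*(-19) = -361/3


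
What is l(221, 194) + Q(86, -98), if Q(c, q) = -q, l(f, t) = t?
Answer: 292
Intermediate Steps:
l(221, 194) + Q(86, -98) = 194 - 1*(-98) = 194 + 98 = 292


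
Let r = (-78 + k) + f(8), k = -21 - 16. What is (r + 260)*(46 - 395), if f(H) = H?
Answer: -53397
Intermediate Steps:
k = -37
r = -107 (r = (-78 - 37) + 8 = -115 + 8 = -107)
(r + 260)*(46 - 395) = (-107 + 260)*(46 - 395) = 153*(-349) = -53397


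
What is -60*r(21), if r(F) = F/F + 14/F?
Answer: -100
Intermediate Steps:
r(F) = 1 + 14/F
-60*r(21) = -60*(14 + 21)/21 = -20*35/7 = -60*5/3 = -100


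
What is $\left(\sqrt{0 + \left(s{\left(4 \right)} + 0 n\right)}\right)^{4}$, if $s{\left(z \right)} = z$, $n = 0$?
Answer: $16$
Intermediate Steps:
$\left(\sqrt{0 + \left(s{\left(4 \right)} + 0 n\right)}\right)^{4} = \left(\sqrt{0 + \left(4 + 0 \cdot 0\right)}\right)^{4} = \left(\sqrt{0 + \left(4 + 0\right)}\right)^{4} = \left(\sqrt{0 + 4}\right)^{4} = \left(\sqrt{4}\right)^{4} = 2^{4} = 16$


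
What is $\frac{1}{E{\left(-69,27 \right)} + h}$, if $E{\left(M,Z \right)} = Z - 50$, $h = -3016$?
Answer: $- \frac{1}{3039} \approx -0.00032906$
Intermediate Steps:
$E{\left(M,Z \right)} = -50 + Z$
$\frac{1}{E{\left(-69,27 \right)} + h} = \frac{1}{\left(-50 + 27\right) - 3016} = \frac{1}{-23 - 3016} = \frac{1}{-3039} = - \frac{1}{3039}$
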